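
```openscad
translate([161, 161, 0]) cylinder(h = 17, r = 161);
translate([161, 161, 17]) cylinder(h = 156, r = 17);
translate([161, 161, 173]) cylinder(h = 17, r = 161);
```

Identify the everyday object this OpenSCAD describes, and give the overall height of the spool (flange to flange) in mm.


A spool. The overall height is 190 mm.

Three coaxial cylinders, large–small–large — a spool. Two 17 mm flanges and a 156 mm core give 17 + 156 + 17 = 190 mm.


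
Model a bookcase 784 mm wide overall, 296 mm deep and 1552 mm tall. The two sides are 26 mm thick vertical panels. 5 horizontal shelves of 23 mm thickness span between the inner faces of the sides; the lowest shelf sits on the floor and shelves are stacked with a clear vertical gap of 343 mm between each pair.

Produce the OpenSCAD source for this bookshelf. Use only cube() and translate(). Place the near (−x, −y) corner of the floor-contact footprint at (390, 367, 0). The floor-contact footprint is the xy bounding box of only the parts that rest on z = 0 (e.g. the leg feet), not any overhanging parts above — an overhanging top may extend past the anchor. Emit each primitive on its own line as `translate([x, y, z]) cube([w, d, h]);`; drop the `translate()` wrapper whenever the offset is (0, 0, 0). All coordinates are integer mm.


translate([390, 367, 0]) cube([26, 296, 1552]);
translate([1148, 367, 0]) cube([26, 296, 1552]);
translate([416, 367, 0]) cube([732, 296, 23]);
translate([416, 367, 366]) cube([732, 296, 23]);
translate([416, 367, 732]) cube([732, 296, 23]);
translate([416, 367, 1098]) cube([732, 296, 23]);
translate([416, 367, 1464]) cube([732, 296, 23]);


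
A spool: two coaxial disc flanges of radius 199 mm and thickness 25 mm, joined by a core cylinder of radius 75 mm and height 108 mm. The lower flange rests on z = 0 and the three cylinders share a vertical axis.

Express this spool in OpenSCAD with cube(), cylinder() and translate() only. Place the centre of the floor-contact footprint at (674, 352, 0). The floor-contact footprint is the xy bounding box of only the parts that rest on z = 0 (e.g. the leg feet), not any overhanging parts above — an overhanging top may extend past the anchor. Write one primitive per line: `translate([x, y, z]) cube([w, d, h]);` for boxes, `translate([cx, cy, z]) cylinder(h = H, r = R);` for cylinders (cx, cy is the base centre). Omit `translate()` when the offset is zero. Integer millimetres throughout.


translate([674, 352, 0]) cylinder(h = 25, r = 199);
translate([674, 352, 25]) cylinder(h = 108, r = 75);
translate([674, 352, 133]) cylinder(h = 25, r = 199);


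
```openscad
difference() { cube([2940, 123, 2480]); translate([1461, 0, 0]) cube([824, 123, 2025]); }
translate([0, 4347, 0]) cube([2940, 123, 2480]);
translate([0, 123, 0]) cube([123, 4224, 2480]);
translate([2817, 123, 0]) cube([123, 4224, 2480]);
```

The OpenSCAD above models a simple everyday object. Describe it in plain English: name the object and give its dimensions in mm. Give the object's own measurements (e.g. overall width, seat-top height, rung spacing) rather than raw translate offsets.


A single room: four walls, each 2480 mm tall and 123 mm thick, enclosing an outside footprint 2940×4470 mm (x × y), no floor or roof. The front and back walls (−y and +y sides) run the full x-width; the side walls fit between their inner faces. A door opening 824 mm wide and 2025 mm tall is cut through the front wall from the floor up, its −x edge 1461 mm from the wall's −x end.


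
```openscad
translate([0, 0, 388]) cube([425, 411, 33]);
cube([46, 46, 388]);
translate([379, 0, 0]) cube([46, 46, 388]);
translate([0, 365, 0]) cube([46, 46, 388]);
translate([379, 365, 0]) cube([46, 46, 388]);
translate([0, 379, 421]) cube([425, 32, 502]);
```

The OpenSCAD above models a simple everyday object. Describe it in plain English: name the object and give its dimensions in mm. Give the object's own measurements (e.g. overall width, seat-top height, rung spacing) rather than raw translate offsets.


A chair. The seat is a 425×411×33 mm slab with its top at z = 421 mm, on four 46×46 mm corner legs (flush with the seat edges, standing on z = 0). A flat backrest 32 mm thick, 502 mm tall, spans the full seat width and rises from the seat top along its +y edge, rear face flush with the rear of the seat.


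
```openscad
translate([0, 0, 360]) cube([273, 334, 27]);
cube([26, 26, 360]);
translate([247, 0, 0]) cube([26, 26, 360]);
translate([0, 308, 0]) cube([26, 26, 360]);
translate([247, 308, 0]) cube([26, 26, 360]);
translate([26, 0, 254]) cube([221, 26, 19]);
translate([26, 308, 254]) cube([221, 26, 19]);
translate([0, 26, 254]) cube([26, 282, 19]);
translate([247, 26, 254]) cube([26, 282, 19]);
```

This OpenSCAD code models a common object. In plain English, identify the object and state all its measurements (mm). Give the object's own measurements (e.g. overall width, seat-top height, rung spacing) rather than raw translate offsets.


A simple wooden stool: a rectangular seat 273 mm (x) by 334 mm (y), 27 mm thick, top face at z = 387 mm, on four square legs, each 26×26 mm in cross-section. The legs rest on z = 0, each flush with a corner of the seat. Four stretchers, 26 mm wide and 19 mm tall, connect adjacent legs with their undersides at z = 254 mm, each running between the inner faces of the legs it joins and aligned with the legs' outer faces on the other axis.


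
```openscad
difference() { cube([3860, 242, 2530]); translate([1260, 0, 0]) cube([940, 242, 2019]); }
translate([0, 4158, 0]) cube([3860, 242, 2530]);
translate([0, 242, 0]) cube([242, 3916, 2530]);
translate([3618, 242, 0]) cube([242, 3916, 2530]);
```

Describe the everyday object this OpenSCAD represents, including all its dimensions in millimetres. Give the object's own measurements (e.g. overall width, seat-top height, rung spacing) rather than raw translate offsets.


A single room: four walls, each 2530 mm tall and 242 mm thick, enclosing an outside footprint 3860×4400 mm (x × y), no floor or roof. The front and back walls (−y and +y sides) run the full x-width; the side walls fit between their inner faces. A door opening 940 mm wide and 2019 mm tall is cut through the front wall from the floor up, its −x edge 1260 mm from the wall's −x end.


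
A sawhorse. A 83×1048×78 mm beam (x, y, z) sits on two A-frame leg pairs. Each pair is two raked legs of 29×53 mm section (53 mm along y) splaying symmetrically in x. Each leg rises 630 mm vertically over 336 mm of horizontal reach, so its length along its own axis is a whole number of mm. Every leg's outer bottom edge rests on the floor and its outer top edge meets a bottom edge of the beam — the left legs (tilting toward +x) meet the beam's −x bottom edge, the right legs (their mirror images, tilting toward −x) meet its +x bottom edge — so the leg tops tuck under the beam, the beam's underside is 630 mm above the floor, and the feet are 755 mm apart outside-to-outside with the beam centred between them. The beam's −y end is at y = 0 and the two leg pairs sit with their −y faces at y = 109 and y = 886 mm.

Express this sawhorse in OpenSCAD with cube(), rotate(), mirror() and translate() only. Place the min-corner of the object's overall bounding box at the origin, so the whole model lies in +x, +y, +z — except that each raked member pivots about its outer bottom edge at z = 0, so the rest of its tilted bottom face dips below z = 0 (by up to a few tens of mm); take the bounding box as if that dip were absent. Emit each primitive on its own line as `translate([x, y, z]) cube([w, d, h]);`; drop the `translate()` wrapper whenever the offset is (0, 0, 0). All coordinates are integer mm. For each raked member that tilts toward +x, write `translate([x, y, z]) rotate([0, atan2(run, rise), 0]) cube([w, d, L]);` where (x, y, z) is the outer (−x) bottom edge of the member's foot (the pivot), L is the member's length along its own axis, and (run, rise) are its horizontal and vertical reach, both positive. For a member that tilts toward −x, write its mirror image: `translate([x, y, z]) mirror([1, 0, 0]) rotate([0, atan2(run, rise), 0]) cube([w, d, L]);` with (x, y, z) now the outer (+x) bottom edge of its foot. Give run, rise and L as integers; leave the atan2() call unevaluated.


translate([336, 0, 630]) cube([83, 1048, 78]);
translate([0, 109, 0]) rotate([0, atan2(336, 630), 0]) cube([29, 53, 714]);
translate([755, 109, 0]) mirror([1, 0, 0]) rotate([0, atan2(336, 630), 0]) cube([29, 53, 714]);
translate([0, 886, 0]) rotate([0, atan2(336, 630), 0]) cube([29, 53, 714]);
translate([755, 886, 0]) mirror([1, 0, 0]) rotate([0, atan2(336, 630), 0]) cube([29, 53, 714]);


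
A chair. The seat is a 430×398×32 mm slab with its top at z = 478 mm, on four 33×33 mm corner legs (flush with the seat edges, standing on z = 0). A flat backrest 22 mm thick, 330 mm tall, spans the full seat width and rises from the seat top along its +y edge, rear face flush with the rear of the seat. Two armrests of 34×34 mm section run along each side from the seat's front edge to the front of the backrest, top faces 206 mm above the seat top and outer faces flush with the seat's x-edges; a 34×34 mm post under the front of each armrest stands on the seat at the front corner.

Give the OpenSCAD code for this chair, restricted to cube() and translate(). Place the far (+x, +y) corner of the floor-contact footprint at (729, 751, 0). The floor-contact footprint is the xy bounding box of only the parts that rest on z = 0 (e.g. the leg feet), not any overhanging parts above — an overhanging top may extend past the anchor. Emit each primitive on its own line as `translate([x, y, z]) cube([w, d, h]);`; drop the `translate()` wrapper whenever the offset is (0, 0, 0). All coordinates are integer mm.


translate([299, 353, 446]) cube([430, 398, 32]);
translate([299, 353, 0]) cube([33, 33, 446]);
translate([696, 353, 0]) cube([33, 33, 446]);
translate([299, 718, 0]) cube([33, 33, 446]);
translate([696, 718, 0]) cube([33, 33, 446]);
translate([299, 729, 478]) cube([430, 22, 330]);
translate([299, 353, 650]) cube([34, 376, 34]);
translate([695, 353, 650]) cube([34, 376, 34]);
translate([299, 353, 478]) cube([34, 34, 172]);
translate([695, 353, 478]) cube([34, 34, 172]);


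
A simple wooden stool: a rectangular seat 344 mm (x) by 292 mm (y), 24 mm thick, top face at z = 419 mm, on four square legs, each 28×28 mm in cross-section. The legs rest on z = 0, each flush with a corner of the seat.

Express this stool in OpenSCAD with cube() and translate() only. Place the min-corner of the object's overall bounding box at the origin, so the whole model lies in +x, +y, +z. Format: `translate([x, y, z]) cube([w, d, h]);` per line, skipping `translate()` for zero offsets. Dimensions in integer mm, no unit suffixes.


translate([0, 0, 395]) cube([344, 292, 24]);
cube([28, 28, 395]);
translate([316, 0, 0]) cube([28, 28, 395]);
translate([0, 264, 0]) cube([28, 28, 395]);
translate([316, 264, 0]) cube([28, 28, 395]);


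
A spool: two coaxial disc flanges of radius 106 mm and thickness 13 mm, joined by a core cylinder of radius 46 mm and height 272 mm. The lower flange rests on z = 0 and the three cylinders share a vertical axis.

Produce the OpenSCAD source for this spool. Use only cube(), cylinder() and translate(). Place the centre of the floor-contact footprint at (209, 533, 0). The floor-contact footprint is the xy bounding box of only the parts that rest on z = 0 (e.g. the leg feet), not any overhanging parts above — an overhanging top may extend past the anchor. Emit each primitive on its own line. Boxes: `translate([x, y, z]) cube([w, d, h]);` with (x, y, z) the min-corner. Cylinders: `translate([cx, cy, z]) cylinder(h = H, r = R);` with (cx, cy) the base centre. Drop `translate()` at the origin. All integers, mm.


translate([209, 533, 0]) cylinder(h = 13, r = 106);
translate([209, 533, 13]) cylinder(h = 272, r = 46);
translate([209, 533, 285]) cylinder(h = 13, r = 106);


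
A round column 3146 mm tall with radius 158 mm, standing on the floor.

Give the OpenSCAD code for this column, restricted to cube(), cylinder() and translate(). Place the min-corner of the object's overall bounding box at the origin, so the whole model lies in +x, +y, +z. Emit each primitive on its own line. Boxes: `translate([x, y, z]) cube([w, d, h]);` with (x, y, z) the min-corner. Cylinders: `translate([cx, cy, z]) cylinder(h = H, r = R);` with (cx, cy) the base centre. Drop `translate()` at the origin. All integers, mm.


translate([158, 158, 0]) cylinder(h = 3146, r = 158);


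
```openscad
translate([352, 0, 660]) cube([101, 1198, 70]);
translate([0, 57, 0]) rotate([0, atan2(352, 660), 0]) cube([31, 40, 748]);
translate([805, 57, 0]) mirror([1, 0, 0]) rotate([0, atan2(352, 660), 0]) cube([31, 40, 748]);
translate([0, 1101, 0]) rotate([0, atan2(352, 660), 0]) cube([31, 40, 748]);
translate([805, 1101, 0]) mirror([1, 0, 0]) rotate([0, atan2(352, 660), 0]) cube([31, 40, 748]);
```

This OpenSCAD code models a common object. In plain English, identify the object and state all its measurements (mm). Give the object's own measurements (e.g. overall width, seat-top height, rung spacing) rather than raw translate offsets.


A sawhorse. A 101×1198×70 mm beam (x, y, z) sits on two A-frame leg pairs. Each pair is two raked legs of 31×40 mm section (40 mm along y) splaying symmetrically in x. Each leg rises 660 mm vertically over 352 mm of horizontal reach and is 748 mm long along its own axis. Every leg's outer bottom edge rests on the floor and its outer top edge meets a bottom edge of the beam — the left legs (tilting toward +x) meet the beam's −x bottom edge, the right legs (their mirror images, tilting toward −x) meet its +x bottom edge — so the leg tops tuck under the beam, the beam's underside is 660 mm above the floor, and the feet are 805 mm apart outside-to-outside with the beam centred between them. The two leg pairs are set in 57 mm from either end of the beam.


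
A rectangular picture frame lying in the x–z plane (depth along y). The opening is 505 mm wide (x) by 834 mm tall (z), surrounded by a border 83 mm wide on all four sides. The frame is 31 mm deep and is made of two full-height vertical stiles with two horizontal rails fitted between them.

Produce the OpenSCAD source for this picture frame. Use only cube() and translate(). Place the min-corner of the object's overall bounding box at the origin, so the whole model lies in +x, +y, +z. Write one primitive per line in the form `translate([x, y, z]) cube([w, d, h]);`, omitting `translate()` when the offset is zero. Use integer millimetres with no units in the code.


cube([83, 31, 1000]);
translate([588, 0, 0]) cube([83, 31, 1000]);
translate([83, 0, 0]) cube([505, 31, 83]);
translate([83, 0, 917]) cube([505, 31, 83]);


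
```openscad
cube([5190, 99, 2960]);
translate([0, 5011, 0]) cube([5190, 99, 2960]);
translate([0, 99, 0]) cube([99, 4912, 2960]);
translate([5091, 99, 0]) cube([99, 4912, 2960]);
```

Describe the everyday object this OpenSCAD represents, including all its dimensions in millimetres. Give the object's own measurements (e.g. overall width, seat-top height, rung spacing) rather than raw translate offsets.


The wall frame of a small rectangular building: four walls, each 2960 mm tall and 99 mm thick, enclosing a footprint 5190 mm (x) by 5110 mm (y) outside-to-outside, with no floor or roof. The front and back walls (the −y and +y sides) span the full width; the two side walls fit between them.


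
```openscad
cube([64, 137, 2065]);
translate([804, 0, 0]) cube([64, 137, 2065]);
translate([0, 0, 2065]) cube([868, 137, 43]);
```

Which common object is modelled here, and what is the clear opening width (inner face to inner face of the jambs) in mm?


A door frame. The clear opening width is 740 mm.

Two 2065 mm tall posts with a header on top — a door frame. The left jamb is 64 mm wide at x = 0; the right jamb starts at x = 804. The clear opening is 804 − 64 = 740 mm.


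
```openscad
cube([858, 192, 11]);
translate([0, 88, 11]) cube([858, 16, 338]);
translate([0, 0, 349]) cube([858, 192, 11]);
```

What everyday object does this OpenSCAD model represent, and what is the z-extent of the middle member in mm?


An I-beam. The web height is 338 mm.

Two wide flanges with a thin centred web — an I-beam. Overall 360 mm minus two 11 mm flanges gives a web of 360 − 2·11 = 338 mm.


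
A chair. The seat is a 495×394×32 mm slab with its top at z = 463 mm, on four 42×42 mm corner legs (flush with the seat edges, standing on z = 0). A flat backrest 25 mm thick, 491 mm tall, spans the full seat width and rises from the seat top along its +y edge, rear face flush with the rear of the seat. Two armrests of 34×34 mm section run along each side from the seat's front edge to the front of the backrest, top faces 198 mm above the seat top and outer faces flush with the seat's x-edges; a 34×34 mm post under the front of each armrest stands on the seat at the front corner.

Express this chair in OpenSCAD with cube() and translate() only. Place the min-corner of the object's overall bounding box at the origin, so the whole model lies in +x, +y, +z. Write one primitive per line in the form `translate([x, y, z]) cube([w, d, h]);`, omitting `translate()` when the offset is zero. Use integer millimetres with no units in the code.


// leg_h = 463 - 32 = 431
// arm post h = 198 - 34 = 164
translate([0, 0, 431]) cube([495, 394, 32]);
cube([42, 42, 431]);
translate([453, 0, 0]) cube([42, 42, 431]);
translate([0, 352, 0]) cube([42, 42, 431]);
translate([453, 352, 0]) cube([42, 42, 431]);
translate([0, 369, 463]) cube([495, 25, 491]);
translate([0, 0, 627]) cube([34, 369, 34]);
translate([461, 0, 627]) cube([34, 369, 34]);
translate([0, 0, 463]) cube([34, 34, 164]);
translate([461, 0, 463]) cube([34, 34, 164]);


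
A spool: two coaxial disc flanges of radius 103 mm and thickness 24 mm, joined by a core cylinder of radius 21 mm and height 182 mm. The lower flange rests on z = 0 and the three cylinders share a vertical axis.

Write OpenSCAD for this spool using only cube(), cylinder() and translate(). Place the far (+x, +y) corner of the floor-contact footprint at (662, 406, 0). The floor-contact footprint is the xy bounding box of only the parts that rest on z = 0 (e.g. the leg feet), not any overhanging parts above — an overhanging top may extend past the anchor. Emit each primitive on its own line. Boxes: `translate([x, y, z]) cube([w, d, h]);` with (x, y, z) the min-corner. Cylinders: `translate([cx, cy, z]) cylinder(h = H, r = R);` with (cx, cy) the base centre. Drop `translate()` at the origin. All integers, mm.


translate([559, 303, 0]) cylinder(h = 24, r = 103);
translate([559, 303, 24]) cylinder(h = 182, r = 21);
translate([559, 303, 206]) cylinder(h = 24, r = 103);


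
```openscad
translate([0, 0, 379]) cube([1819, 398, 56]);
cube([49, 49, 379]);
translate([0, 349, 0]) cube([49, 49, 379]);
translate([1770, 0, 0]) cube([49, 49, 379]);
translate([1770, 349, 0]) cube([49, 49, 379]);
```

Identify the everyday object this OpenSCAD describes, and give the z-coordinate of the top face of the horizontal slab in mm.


A bench. The seat-top height is 435 mm.

A long slab on four corner posts — a bench. The slab sits at z = 379 with thickness 56, so the top is 379 + 56 = 435 mm.


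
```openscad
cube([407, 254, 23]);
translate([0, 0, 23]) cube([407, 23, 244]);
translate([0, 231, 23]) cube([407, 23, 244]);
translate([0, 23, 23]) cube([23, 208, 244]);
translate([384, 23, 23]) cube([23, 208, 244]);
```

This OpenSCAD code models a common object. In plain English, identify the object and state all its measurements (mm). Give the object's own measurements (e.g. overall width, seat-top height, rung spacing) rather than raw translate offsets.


An open-topped rectangular box: outside dimensions 407×254×267 mm, with a uniform wall and base thickness of 23 mm. The base is a full 407×254 slab on the floor; four walls sit on top of the base. The front and back walls (the −y and +y sides) span the full width; the two side walls fit between them.


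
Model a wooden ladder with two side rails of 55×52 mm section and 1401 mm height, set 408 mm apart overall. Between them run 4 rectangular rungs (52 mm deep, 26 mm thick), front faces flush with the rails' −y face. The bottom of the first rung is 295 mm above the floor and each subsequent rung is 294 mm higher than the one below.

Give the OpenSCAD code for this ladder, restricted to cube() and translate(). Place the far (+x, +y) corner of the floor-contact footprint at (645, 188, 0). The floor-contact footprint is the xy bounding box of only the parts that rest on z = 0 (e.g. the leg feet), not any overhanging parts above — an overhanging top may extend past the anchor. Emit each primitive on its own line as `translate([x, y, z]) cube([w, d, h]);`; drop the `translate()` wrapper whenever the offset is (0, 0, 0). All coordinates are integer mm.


translate([237, 136, 0]) cube([55, 52, 1401]);
translate([590, 136, 0]) cube([55, 52, 1401]);
translate([292, 136, 295]) cube([298, 52, 26]);
translate([292, 136, 589]) cube([298, 52, 26]);
translate([292, 136, 883]) cube([298, 52, 26]);
translate([292, 136, 1177]) cube([298, 52, 26]);


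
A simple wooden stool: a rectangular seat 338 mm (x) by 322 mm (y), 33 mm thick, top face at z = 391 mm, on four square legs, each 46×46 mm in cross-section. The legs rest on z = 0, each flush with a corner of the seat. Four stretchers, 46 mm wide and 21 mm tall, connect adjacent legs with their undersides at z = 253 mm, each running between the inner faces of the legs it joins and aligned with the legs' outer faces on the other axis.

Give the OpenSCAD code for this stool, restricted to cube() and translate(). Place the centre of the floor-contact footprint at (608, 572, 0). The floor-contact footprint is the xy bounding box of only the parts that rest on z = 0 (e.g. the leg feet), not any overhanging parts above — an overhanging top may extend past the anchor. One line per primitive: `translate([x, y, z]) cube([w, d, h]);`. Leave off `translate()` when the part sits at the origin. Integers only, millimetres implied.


// leg_h = 391 - 33 = 358
// stretcher span = 338 - 2*46 = 246
translate([439, 411, 358]) cube([338, 322, 33]);
translate([439, 411, 0]) cube([46, 46, 358]);
translate([731, 411, 0]) cube([46, 46, 358]);
translate([439, 687, 0]) cube([46, 46, 358]);
translate([731, 687, 0]) cube([46, 46, 358]);
translate([485, 411, 253]) cube([246, 46, 21]);
translate([485, 687, 253]) cube([246, 46, 21]);
translate([439, 457, 253]) cube([46, 230, 21]);
translate([731, 457, 253]) cube([46, 230, 21]);


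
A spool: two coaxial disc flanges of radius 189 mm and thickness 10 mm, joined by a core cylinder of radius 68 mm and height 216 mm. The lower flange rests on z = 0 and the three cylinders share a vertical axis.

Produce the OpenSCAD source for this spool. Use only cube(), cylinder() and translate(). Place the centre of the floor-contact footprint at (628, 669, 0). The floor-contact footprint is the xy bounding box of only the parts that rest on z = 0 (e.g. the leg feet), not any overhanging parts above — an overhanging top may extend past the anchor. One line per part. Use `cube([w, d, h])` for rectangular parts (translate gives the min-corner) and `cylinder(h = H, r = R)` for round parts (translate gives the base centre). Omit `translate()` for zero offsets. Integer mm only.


translate([628, 669, 0]) cylinder(h = 10, r = 189);
translate([628, 669, 10]) cylinder(h = 216, r = 68);
translate([628, 669, 226]) cylinder(h = 10, r = 189);


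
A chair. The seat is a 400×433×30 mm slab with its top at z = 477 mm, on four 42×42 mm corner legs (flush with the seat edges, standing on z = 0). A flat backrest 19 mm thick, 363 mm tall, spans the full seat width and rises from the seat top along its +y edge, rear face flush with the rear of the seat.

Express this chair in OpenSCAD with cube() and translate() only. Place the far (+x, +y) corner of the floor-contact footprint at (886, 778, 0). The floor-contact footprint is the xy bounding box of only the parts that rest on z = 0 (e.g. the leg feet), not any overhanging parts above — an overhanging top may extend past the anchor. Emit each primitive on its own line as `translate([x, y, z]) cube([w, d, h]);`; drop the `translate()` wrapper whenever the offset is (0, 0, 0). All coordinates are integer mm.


translate([486, 345, 447]) cube([400, 433, 30]);
translate([486, 345, 0]) cube([42, 42, 447]);
translate([844, 345, 0]) cube([42, 42, 447]);
translate([486, 736, 0]) cube([42, 42, 447]);
translate([844, 736, 0]) cube([42, 42, 447]);
translate([486, 759, 477]) cube([400, 19, 363]);


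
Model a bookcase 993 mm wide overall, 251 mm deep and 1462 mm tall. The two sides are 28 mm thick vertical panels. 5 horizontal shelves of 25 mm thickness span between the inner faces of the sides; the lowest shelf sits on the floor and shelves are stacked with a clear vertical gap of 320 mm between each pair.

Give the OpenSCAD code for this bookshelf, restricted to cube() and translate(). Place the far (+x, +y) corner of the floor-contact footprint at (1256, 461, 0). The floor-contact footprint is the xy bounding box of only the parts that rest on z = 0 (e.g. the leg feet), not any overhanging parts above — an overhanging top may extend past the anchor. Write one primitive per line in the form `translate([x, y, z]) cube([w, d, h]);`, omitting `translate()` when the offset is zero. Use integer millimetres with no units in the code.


translate([263, 210, 0]) cube([28, 251, 1462]);
translate([1228, 210, 0]) cube([28, 251, 1462]);
translate([291, 210, 0]) cube([937, 251, 25]);
translate([291, 210, 345]) cube([937, 251, 25]);
translate([291, 210, 690]) cube([937, 251, 25]);
translate([291, 210, 1035]) cube([937, 251, 25]);
translate([291, 210, 1380]) cube([937, 251, 25]);


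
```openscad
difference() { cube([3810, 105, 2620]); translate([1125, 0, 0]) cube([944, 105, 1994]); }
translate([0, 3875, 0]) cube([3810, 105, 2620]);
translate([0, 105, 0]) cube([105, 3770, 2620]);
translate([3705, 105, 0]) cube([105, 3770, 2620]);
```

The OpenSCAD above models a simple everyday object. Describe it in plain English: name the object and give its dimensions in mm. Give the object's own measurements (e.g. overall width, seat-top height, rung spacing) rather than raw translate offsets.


A single room: four walls, each 2620 mm tall and 105 mm thick, enclosing an outside footprint 3810×3980 mm (x × y), no floor or roof. The front and back walls (−y and +y sides) run the full x-width; the side walls fit between their inner faces. A door opening 944 mm wide and 1994 mm tall is cut through the front wall from the floor up, its −x edge 1125 mm from the wall's −x end.


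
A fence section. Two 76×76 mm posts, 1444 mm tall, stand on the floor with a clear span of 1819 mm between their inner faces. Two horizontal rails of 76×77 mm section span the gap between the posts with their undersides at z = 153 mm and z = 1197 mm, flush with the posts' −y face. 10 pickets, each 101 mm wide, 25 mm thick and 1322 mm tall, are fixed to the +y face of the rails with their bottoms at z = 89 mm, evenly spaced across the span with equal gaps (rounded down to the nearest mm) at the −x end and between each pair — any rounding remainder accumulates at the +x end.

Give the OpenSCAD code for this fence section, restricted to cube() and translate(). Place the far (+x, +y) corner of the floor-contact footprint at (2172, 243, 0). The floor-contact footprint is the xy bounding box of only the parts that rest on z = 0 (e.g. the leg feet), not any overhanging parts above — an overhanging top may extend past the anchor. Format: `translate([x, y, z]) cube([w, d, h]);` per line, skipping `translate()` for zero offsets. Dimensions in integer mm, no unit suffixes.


translate([201, 167, 0]) cube([76, 76, 1444]);
translate([2096, 167, 0]) cube([76, 76, 1444]);
translate([277, 167, 153]) cube([1819, 76, 77]);
translate([277, 167, 1197]) cube([1819, 76, 77]);
translate([350, 243, 89]) cube([101, 25, 1322]);
translate([524, 243, 89]) cube([101, 25, 1322]);
translate([698, 243, 89]) cube([101, 25, 1322]);
translate([872, 243, 89]) cube([101, 25, 1322]);
translate([1046, 243, 89]) cube([101, 25, 1322]);
translate([1220, 243, 89]) cube([101, 25, 1322]);
translate([1394, 243, 89]) cube([101, 25, 1322]);
translate([1568, 243, 89]) cube([101, 25, 1322]);
translate([1742, 243, 89]) cube([101, 25, 1322]);
translate([1916, 243, 89]) cube([101, 25, 1322]);


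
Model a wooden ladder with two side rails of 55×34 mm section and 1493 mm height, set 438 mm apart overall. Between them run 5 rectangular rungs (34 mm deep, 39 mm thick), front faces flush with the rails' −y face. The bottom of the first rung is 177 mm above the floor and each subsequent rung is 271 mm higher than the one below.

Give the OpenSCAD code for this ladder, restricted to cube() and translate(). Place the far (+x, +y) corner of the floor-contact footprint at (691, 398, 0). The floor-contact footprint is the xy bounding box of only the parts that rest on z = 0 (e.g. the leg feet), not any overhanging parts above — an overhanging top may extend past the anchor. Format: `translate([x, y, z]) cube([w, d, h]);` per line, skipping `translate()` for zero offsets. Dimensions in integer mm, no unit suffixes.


// rung span = 438 - 2*55 = 328
// rung[k] z = 177 + k*271
translate([253, 364, 0]) cube([55, 34, 1493]);
translate([636, 364, 0]) cube([55, 34, 1493]);
translate([308, 364, 177]) cube([328, 34, 39]);
translate([308, 364, 448]) cube([328, 34, 39]);
translate([308, 364, 719]) cube([328, 34, 39]);
translate([308, 364, 990]) cube([328, 34, 39]);
translate([308, 364, 1261]) cube([328, 34, 39]);


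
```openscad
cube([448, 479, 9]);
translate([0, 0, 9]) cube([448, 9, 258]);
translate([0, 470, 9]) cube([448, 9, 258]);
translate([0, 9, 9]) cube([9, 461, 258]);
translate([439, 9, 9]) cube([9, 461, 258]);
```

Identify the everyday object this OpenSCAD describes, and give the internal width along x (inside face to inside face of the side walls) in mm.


An open box. The internal width is 430 mm.

A 448×479 base slab with four walls standing on it — an open box. The base is 448 mm wide and the walls are 9 mm thick, so the internal width is 448 − 2 × 9 = 430 mm.


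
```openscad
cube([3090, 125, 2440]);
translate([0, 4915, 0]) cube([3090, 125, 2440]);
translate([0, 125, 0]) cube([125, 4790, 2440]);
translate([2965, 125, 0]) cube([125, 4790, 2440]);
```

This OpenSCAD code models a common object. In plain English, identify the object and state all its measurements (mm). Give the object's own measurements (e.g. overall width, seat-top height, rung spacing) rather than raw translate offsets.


The wall frame of a small rectangular building: four walls, each 2440 mm tall and 125 mm thick, enclosing a footprint 3090 mm (x) by 5040 mm (y) outside-to-outside, with no floor or roof. The front and back walls (the −y and +y sides) span the full width; the two side walls fit between them.


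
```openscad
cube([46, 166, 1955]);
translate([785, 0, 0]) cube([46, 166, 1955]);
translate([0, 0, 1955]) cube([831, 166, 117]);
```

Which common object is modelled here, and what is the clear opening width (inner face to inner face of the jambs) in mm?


A door frame. The clear opening width is 739 mm.

Two 1955 mm tall posts with a header on top — a door frame. The left jamb is 46 mm wide at x = 0; the right jamb starts at x = 785. The clear opening is 785 − 46 = 739 mm.


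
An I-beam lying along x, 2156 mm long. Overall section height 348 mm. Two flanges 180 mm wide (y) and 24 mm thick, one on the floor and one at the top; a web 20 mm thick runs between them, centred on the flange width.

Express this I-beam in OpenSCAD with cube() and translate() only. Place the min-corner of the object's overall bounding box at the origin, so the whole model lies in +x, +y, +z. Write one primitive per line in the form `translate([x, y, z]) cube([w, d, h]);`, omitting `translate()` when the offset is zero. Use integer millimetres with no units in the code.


cube([2156, 180, 24]);
translate([0, 80, 24]) cube([2156, 20, 300]);
translate([0, 0, 324]) cube([2156, 180, 24]);


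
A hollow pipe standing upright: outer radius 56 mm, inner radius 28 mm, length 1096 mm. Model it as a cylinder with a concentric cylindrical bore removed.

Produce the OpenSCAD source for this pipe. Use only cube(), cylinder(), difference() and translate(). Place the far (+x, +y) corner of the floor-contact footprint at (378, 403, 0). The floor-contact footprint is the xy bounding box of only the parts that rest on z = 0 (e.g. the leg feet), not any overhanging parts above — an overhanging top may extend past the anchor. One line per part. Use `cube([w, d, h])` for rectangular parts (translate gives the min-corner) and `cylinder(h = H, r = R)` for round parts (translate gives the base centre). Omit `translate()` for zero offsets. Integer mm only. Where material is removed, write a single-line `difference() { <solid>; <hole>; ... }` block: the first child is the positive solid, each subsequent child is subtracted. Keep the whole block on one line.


difference() { translate([322, 347, 0]) cylinder(h = 1096, r = 56); translate([322, 347, 0]) cylinder(h = 1096, r = 28); }


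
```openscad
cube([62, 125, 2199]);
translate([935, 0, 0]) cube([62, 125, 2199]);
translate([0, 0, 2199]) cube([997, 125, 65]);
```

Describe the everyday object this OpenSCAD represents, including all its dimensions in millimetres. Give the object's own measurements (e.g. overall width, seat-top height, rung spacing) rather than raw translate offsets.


A door frame. The clear opening is 873 mm wide and 2199 mm high. Two 62 mm wide jambs, 125 mm deep, stand either side of the opening from the floor to the top of the opening. A 65 mm thick head sits across the top of both jambs, spanning the full outside width of the frame.


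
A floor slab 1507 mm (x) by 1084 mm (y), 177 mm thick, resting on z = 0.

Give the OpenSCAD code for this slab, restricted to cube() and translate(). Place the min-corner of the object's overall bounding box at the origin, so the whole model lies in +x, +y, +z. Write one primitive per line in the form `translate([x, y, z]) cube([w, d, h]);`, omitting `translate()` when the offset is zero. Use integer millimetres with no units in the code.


cube([1507, 1084, 177]);


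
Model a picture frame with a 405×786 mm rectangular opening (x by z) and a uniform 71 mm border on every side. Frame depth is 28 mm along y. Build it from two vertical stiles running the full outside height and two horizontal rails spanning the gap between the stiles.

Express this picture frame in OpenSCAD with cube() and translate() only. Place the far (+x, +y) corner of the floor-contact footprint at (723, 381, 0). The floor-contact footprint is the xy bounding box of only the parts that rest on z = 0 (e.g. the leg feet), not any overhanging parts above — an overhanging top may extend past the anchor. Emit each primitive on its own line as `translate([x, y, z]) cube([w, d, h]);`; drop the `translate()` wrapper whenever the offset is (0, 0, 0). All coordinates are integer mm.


translate([176, 353, 0]) cube([71, 28, 928]);
translate([652, 353, 0]) cube([71, 28, 928]);
translate([247, 353, 0]) cube([405, 28, 71]);
translate([247, 353, 857]) cube([405, 28, 71]);


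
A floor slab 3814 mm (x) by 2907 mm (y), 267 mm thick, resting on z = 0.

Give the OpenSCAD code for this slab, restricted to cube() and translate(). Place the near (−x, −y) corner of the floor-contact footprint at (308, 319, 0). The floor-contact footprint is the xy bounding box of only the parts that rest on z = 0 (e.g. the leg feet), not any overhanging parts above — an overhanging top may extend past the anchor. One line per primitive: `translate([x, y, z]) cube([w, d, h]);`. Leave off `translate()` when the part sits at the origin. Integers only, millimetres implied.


translate([308, 319, 0]) cube([3814, 2907, 267]);


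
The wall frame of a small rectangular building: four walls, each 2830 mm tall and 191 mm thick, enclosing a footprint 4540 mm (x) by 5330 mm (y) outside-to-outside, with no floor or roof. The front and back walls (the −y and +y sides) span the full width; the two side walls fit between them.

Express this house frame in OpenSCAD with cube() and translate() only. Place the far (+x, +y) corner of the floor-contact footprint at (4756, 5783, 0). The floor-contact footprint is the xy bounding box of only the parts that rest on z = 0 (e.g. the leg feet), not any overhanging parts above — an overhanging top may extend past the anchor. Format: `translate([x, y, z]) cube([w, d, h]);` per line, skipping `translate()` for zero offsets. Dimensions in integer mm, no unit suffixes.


translate([216, 453, 0]) cube([4540, 191, 2830]);
translate([216, 5592, 0]) cube([4540, 191, 2830]);
translate([216, 644, 0]) cube([191, 4948, 2830]);
translate([4565, 644, 0]) cube([191, 4948, 2830]);


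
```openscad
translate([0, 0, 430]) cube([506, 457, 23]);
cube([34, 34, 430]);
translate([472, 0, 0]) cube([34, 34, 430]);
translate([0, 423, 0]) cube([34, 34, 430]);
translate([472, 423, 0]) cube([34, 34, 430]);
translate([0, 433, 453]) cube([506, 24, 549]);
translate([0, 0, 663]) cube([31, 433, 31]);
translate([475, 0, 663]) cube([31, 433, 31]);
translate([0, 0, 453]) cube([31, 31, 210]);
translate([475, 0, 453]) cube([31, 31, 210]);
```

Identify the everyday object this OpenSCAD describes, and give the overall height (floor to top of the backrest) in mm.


A chair. The overall height is 1002 mm.

A slab on four corner posts with a tall panel at the back — a chair. The seat slab sits at z = 430 with thickness 23, and the 549 mm backrest starts at the seat top, so the overall height is 430 + 23 + 549 = 1002 mm.


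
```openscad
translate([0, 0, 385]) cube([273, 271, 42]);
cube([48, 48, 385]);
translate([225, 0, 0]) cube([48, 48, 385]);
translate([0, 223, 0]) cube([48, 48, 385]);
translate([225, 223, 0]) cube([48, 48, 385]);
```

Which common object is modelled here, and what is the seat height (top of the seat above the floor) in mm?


A stool. The seat height is 427 mm.

A 273×271×42 slab at z = 385 on four corner posts — a stool. The seat top is 385 + 42 = 427 mm.


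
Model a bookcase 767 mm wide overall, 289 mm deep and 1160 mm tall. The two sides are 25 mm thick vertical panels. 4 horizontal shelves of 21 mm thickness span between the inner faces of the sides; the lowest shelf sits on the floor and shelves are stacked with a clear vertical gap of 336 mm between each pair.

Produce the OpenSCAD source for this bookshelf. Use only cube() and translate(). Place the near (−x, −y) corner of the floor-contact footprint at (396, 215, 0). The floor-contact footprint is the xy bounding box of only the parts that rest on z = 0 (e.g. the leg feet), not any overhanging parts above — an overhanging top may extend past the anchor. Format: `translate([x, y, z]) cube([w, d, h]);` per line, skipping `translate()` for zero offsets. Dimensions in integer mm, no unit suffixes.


translate([396, 215, 0]) cube([25, 289, 1160]);
translate([1138, 215, 0]) cube([25, 289, 1160]);
translate([421, 215, 0]) cube([717, 289, 21]);
translate([421, 215, 357]) cube([717, 289, 21]);
translate([421, 215, 714]) cube([717, 289, 21]);
translate([421, 215, 1071]) cube([717, 289, 21]);


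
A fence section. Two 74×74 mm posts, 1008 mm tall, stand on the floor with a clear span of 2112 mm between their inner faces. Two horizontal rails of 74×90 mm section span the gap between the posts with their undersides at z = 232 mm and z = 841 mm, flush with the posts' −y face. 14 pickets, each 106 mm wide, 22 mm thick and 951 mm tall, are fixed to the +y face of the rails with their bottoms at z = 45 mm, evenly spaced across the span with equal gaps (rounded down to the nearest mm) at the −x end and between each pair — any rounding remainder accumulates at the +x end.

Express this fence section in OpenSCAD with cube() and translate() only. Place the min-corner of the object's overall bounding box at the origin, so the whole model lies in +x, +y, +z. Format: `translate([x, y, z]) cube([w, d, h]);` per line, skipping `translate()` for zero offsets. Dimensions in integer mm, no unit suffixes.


cube([74, 74, 1008]);
translate([2186, 0, 0]) cube([74, 74, 1008]);
translate([74, 0, 232]) cube([2112, 74, 90]);
translate([74, 0, 841]) cube([2112, 74, 90]);
translate([115, 74, 45]) cube([106, 22, 951]);
translate([262, 74, 45]) cube([106, 22, 951]);
translate([409, 74, 45]) cube([106, 22, 951]);
translate([556, 74, 45]) cube([106, 22, 951]);
translate([703, 74, 45]) cube([106, 22, 951]);
translate([850, 74, 45]) cube([106, 22, 951]);
translate([997, 74, 45]) cube([106, 22, 951]);
translate([1144, 74, 45]) cube([106, 22, 951]);
translate([1291, 74, 45]) cube([106, 22, 951]);
translate([1438, 74, 45]) cube([106, 22, 951]);
translate([1585, 74, 45]) cube([106, 22, 951]);
translate([1732, 74, 45]) cube([106, 22, 951]);
translate([1879, 74, 45]) cube([106, 22, 951]);
translate([2026, 74, 45]) cube([106, 22, 951]);
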